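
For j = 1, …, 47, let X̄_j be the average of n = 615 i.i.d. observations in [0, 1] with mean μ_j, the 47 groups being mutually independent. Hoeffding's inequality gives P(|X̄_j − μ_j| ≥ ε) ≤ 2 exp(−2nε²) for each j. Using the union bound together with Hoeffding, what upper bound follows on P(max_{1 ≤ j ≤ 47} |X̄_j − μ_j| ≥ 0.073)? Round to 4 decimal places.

Per-experiment Hoeffding bound: 2·exp(−2·615·0.073²) = 2·exp(−6.55467) = 0.0028469.
Union bound over 47 events: 47·0.0028469 = 0.13380.

0.1338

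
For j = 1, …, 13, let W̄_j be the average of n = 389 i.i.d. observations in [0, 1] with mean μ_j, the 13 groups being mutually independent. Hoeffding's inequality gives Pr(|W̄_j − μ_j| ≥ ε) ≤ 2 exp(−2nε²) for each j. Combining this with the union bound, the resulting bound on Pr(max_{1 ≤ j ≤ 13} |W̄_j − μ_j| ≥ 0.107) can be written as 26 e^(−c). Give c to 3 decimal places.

Union bound over the 13 events: Pr(max_{1 ≤ j ≤ 13} |W̄_j − μ_j| ≥ 0.107) ≤ 13·2·exp(−2nε²) = 26 exp(−2·389·0.107²).
So c = 2·389·0.107² = 8.9073.

8.907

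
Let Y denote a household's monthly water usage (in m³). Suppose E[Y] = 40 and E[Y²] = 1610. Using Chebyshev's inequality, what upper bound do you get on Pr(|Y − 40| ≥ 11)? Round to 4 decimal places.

Var(Y) = E[Y²] − (E[Y])² = 1610 − 1600 = 10.
Chebyshev's inequality: Pr(|Y − μ| ≥ t) ≤ Var(Y)/t² = 10/121 = 0.0826.

0.0826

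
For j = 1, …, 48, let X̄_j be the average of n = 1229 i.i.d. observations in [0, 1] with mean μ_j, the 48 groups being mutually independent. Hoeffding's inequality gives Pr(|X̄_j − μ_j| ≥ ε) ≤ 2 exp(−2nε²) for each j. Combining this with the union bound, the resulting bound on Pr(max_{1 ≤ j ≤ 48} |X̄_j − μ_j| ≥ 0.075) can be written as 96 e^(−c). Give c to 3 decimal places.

Union bound over the 48 events: Pr(max_{1 ≤ j ≤ 48} |X̄_j − μ_j| ≥ 0.075) ≤ 48·2·exp(−2nε²) = 96 exp(−2·1229·0.075²).
So c = 2·1229·0.075² = 13.8262.

13.826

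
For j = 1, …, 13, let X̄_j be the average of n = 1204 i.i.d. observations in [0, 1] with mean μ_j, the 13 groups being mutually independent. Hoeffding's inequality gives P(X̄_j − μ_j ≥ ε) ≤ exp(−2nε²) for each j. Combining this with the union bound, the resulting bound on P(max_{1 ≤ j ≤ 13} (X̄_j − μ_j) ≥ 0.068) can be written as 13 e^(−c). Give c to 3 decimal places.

Union bound over the 13 events: P(max_{1 ≤ j ≤ 13} (X̄_j − μ_j) ≥ 0.068) ≤ 13·exp(−2nε²) = 13 exp(−2·1204·0.068²).
So c = 2·1204·0.068² = 11.1346.

11.135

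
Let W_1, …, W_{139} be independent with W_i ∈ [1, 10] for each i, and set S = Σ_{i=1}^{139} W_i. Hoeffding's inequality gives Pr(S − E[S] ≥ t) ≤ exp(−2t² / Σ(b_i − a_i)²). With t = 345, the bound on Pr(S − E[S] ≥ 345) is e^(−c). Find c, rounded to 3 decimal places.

Σ(b_i − a_i)² = 139·(9)² = 11259.
c = 2t²/11259 = 2·345²/11259 = 21.1431.

21.143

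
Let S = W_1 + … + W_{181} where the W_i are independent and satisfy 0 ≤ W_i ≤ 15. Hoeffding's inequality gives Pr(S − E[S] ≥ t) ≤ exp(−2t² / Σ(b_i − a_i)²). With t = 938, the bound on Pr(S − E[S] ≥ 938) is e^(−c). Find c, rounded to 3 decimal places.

43.209

Σ(b_i − a_i)² = 181·(15)² = 40725.
c = 2t²/40725 = 2·938²/40725 = 43.2090.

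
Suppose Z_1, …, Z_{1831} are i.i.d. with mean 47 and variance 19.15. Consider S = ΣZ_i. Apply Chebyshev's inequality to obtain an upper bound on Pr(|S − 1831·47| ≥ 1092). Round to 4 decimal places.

0.0294

Var(S) = n·Var(Z_i) = 1831·19.15 = 35063.65.
Chebyshev: Pr(|S − 1831·47| ≥ 1092) ≤ Var(S)/1092² = 35063.65/1192464 = 0.0294.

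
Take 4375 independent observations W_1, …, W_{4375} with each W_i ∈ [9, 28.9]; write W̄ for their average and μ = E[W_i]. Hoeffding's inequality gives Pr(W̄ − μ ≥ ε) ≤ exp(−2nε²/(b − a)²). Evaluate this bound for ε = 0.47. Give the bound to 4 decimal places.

0.0076

Exponent: 2nε²/(b − a)² = 2·4375·0.47² / 19.9² = 4.88087.
Bound = exp(−4.88087) = 0.00759.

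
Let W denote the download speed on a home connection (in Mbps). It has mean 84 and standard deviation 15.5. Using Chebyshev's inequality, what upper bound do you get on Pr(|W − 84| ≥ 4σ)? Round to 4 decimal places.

0.0625

Chebyshev: Pr(|W − μ| ≥ t) ≤ Var(W)/t².
Var(W) = σ² = 15.5² = 240.25.
t = 4·15.5 = 62.
Bound = 240.25 / 3844 = 0.0625.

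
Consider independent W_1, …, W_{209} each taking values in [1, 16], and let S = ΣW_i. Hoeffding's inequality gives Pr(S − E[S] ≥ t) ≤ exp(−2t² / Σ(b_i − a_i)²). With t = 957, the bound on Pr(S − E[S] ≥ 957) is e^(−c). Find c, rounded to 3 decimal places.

38.952

Σ(b_i − a_i)² = 209·(15)² = 47025.
c = 2t²/47025 = 2·957²/47025 = 38.9516.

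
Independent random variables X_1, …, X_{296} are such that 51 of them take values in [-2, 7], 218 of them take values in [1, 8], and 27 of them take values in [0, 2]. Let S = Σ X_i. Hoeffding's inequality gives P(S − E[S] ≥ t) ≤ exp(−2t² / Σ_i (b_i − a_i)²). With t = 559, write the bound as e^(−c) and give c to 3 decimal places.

41.885

Σ(b_i − a_i)² = 51·9² + 218·7² + 27·2² = 14921.
c = 2t² / 14921 = 2·559² / 14921 = 41.8847.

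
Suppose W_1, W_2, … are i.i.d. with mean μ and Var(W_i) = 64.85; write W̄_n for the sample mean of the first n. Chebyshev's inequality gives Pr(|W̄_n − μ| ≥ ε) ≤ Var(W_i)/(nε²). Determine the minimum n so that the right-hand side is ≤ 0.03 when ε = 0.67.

Require 64.85/(n·0.67²) ≤ 0.03, i.e. n ≥ 64.85/(0.03·0.67²) = 4815.475.
The smallest integer n is 4816.

4816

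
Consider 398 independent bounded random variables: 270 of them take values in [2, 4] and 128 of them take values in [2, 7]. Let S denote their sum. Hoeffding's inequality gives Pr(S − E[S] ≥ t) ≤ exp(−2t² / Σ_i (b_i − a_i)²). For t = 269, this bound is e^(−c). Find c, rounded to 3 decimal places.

Σ(b_i − a_i)² = 270·2² + 128·5² = 4280.
c = 2t² / 4280 = 2·269² / 4280 = 33.8136.

33.814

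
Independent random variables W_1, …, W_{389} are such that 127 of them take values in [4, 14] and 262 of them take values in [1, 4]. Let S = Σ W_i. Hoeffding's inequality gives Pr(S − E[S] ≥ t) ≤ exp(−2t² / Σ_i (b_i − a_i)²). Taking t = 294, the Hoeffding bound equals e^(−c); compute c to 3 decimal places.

11.480

Σ(b_i − a_i)² = 127·10² + 262·3² = 15058.
c = 2t² / 15058 = 2·294² / 15058 = 11.4804.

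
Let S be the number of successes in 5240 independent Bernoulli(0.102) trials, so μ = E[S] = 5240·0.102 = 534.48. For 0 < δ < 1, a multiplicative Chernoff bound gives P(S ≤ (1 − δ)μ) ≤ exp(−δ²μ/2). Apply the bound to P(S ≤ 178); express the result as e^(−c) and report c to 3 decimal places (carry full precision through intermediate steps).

Write 178 = (1 − δ)μ, so δ = 1 − 178/534.48 = 0.666966…
Then the exponent is δ²μ/2 = (μ − 178)²/(2μ) = 118.880024.

118.880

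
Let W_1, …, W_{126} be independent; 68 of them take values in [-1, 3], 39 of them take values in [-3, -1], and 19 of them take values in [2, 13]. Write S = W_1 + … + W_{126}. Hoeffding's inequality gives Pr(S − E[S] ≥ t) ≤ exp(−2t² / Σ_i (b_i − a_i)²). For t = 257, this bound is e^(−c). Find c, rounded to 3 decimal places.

Σ(b_i − a_i)² = 68·4² + 39·2² + 19·11² = 3543.
c = 2t² / 3543 = 2·257² / 3543 = 37.2842.

37.284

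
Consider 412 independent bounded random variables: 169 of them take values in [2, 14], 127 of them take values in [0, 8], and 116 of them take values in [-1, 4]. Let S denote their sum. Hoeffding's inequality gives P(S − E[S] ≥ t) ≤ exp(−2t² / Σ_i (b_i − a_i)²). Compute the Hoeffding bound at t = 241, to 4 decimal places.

0.0374

Σ(b_i − a_i)² = 169·12² + 127·8² + 116·5² = 35364.
Exponent = 2·241² / 35364 = 3.28475.
Bound = exp(−3.28475) = 0.03745.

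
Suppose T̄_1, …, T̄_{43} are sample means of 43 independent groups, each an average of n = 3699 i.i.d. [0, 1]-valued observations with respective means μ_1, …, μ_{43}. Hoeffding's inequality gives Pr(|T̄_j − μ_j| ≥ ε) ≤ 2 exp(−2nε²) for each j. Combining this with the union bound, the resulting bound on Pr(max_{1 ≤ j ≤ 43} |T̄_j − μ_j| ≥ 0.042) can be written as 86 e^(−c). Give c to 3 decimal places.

Union bound over the 43 events: Pr(max_{1 ≤ j ≤ 43} |T̄_j − μ_j| ≥ 0.042) ≤ 43·2·exp(−2nε²) = 86 exp(−2·3699·0.042²).
So c = 2·3699·0.042² = 13.0501.

13.050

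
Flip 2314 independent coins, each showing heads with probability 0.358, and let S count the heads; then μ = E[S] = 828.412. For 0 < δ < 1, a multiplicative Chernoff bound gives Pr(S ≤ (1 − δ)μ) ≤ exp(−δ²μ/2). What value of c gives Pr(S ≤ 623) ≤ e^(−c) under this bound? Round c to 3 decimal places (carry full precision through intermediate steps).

25.467

Write 623 = (1 − δ)μ, so δ = 1 − 623/828.412 = 0.2479587…
Then the exponent is δ²μ/2 = (μ − 623)²/(2μ) = 25.466851.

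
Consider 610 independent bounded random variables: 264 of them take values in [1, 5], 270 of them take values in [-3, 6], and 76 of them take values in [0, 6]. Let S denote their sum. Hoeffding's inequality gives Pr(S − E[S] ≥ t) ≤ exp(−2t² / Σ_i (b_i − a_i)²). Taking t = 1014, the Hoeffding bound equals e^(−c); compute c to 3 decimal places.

Σ(b_i − a_i)² = 264·4² + 270·9² + 76·6² = 28830.
c = 2t² / 28830 = 2·1014² / 28830 = 71.3282.

71.328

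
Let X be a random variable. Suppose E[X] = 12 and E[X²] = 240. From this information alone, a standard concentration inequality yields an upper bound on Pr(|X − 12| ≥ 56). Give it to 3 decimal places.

The first two moments determine the variance, so Chebyshev's inequality is the sharpest standard bound available.
Var(X) = E[X²] − (E[X])² = 240 − 144 = 96.
Chebyshev's inequality: Pr(|X − μ| ≥ t) ≤ Var(X)/t² = 96/3136 = 0.0306.

0.031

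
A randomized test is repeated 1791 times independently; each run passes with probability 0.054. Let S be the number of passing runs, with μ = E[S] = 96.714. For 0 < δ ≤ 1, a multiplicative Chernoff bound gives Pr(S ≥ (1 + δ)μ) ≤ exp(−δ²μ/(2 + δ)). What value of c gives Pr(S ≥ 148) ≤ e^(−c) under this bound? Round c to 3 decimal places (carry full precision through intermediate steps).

Write 148 = (1 + δ)μ, so δ = 148/96.714 − 1 = 0.5302852…
Then the exponent is δ²μ/(2 + δ) = (148 − μ)² / (μ·(2 + δ)) = 10.748277.

10.748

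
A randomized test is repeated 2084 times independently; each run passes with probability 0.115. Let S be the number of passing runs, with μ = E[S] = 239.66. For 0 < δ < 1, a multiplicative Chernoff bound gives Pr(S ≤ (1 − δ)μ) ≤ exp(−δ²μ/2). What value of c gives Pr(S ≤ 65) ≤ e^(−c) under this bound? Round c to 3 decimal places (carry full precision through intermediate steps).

Write 65 = (1 − δ)μ, so δ = 1 − 65/239.66 = 0.7287824…
Then the exponent is δ²μ/2 = (μ − 65)²/(2μ) = 63.644571.

63.645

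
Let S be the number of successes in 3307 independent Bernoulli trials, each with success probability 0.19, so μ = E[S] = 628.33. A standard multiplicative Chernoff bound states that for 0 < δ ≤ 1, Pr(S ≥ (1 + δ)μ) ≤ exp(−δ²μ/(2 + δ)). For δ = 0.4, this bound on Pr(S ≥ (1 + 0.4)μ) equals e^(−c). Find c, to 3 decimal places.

c = δ²μ/(2 + δ) = 0.4²·628.33/(2 + 0.4) = 41.8887.

41.889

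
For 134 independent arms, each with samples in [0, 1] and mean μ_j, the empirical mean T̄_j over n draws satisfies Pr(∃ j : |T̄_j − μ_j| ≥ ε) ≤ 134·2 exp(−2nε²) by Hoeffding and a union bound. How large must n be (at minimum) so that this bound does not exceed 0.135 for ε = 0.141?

Need 2·134·exp(−2nε²) ≤ 0.135, i.e. exp(−2nε²) ≤ 0.135/268.
So 2nε² ≥ ln(268/0.135) = 7.593467.
Hence n ≥ 7.593467/(2·0.141²) = 190.973.
The smallest integer n is 191.

191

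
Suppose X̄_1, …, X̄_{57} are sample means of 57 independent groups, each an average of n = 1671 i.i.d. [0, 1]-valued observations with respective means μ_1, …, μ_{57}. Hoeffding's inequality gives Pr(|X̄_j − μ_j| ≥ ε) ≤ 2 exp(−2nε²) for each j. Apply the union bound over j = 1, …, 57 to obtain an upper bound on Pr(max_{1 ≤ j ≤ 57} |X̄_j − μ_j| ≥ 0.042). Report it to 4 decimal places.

Per-experiment Hoeffding bound: 2·exp(−2·1671·0.042²) = 2·exp(−5.89529) = 0.0055048.
Union bound over 57 events: 57·0.0055048 = 0.31377.

0.3138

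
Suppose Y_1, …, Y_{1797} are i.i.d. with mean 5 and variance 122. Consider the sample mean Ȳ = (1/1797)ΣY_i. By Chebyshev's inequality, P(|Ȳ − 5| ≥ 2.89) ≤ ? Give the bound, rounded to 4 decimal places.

Var(Ȳ) = Var(Y_i)/n = 122/1797 = 0.067891.
Chebyshev: P(|Ȳ − 5| ≥ 2.89) ≤ Var(Ȳ)/(2.89)² = 122/(1797·2.89²) = 0.0081.

0.0081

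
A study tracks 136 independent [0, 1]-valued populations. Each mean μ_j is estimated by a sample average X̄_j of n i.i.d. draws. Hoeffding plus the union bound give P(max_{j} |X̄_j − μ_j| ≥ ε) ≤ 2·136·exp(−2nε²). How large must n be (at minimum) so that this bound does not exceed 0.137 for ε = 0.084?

539

Need 2·136·exp(−2nε²) ≤ 0.137, i.e. exp(−2nε²) ≤ 0.137/272.
So 2nε² ≥ ln(272/0.137) = 7.593576.
Hence n ≥ 7.593576/(2·0.084²) = 538.094.
The smallest integer n is 539.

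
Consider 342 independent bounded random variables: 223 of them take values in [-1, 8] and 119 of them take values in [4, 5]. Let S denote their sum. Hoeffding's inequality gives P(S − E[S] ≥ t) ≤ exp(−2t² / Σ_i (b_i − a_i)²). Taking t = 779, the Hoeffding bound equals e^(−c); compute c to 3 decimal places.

Σ(b_i − a_i)² = 223·9² + 119·1² = 18182.
c = 2t² / 18182 = 2·779² / 18182 = 66.7518.

66.752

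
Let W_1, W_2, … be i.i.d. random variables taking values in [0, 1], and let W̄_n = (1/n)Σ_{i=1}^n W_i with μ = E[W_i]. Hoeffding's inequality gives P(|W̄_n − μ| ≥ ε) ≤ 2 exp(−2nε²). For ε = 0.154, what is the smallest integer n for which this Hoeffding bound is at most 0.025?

93

Require 2·exp(−2nε²) ≤ 0.025, i.e. 2nε² ≥ ln(2/0.025) = 4.382027.
So n ≥ 4.382027 / (2·0.154²) = 92.385.
The smallest integer n is 93.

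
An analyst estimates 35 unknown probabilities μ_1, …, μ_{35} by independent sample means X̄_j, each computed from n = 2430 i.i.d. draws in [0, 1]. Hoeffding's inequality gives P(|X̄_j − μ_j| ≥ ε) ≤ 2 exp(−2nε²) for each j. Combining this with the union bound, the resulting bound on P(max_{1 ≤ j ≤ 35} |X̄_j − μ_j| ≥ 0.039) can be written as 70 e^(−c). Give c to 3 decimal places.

Union bound over the 35 events: P(max_{1 ≤ j ≤ 35} |X̄_j − μ_j| ≥ 0.039) ≤ 35·2·exp(−2nε²) = 70 exp(−2·2430·0.039²).
So c = 2·2430·0.039² = 7.3921.

7.392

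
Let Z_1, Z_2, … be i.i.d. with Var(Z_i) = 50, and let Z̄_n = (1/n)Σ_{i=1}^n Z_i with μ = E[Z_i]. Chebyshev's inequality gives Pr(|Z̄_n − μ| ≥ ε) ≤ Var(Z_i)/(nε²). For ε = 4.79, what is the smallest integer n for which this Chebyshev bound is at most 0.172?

Require 50/(n·4.79²) ≤ 0.172, i.e. n ≥ 50/(0.172·4.79²) = 12.670.
The smallest integer n is 13.

13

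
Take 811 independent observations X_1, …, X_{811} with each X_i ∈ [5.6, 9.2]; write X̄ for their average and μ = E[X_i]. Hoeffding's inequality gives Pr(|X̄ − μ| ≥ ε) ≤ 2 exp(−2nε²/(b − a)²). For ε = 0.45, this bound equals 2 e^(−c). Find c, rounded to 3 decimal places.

25.344

c = 2nε²/(b − a)² = 2·811·0.45² / 3.6² = 25.3438.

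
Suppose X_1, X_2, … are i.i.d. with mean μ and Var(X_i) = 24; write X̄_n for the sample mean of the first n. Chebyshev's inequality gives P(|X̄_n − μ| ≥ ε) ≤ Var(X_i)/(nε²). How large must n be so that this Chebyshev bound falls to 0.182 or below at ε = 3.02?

15

Require 24/(n·3.02²) ≤ 0.182, i.e. n ≥ 24/(0.182·3.02²) = 14.459.
The smallest integer n is 15.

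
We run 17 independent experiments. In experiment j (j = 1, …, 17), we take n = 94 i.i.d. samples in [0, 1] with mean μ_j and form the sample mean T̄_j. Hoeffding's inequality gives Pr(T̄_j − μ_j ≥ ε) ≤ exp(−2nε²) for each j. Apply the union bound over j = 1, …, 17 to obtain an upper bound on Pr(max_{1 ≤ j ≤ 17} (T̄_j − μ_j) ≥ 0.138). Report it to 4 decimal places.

Per-experiment Hoeffding bound: exp(−2·94·0.138²) = exp(−3.58027) = 0.027868.
Union bound over 17 events: 17·0.027868 = 0.47376.

0.4738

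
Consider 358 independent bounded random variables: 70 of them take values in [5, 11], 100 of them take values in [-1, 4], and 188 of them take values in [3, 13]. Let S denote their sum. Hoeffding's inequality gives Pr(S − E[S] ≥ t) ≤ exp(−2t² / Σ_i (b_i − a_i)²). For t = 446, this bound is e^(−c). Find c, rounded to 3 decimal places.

Σ(b_i − a_i)² = 70·6² + 100·5² + 188·10² = 23820.
c = 2t² / 23820 = 2·446² / 23820 = 16.7016.

16.702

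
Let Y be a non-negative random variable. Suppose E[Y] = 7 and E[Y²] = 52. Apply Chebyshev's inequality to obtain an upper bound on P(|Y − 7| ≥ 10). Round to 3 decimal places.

0.030

Var(Y) = E[Y²] − (E[Y])² = 52 − 49 = 3.
Chebyshev's inequality: P(|Y − μ| ≥ t) ≤ Var(Y)/t² = 3/100 = 0.0300.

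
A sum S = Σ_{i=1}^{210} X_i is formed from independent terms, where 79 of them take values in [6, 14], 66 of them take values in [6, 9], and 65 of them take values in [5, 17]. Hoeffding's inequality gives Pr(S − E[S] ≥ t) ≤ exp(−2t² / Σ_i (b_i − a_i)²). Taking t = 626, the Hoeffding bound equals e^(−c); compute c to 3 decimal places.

Σ(b_i − a_i)² = 79·8² + 66·3² + 65·12² = 15010.
c = 2t² / 15010 = 2·626² / 15010 = 52.2153.

52.215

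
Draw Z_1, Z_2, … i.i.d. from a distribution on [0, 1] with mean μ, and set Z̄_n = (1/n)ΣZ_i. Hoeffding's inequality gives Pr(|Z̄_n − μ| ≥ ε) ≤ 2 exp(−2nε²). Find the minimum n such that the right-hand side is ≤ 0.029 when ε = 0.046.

Require 2·exp(−2nε²) ≤ 0.029, i.e. 2nε² ≥ ln(2/0.029) = 4.233607.
So n ≥ 4.233607 / (2·0.046²) = 1000.380.
The smallest integer n is 1001.

1001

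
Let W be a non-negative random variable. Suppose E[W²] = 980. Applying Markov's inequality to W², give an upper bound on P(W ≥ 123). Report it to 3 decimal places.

Since W ≥ 0, the event {W ≥ 123} is the same as {W² ≥ 15129}.
Markov's inequality applied to W² gives P(W² ≥ 15129) ≤ E[W²]/15129 = 980/15129 = 0.0648.

0.065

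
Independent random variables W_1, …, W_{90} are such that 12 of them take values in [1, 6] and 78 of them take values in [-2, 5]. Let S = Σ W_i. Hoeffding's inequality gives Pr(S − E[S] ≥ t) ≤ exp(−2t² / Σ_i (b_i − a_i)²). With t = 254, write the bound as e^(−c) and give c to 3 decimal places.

31.303

Σ(b_i − a_i)² = 12·5² + 78·7² = 4122.
c = 2t² / 4122 = 2·254² / 4122 = 31.3033.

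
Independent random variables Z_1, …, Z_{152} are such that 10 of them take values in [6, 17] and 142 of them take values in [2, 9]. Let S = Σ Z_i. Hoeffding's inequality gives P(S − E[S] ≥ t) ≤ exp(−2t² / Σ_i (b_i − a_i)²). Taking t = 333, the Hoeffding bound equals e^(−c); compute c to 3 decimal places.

Σ(b_i − a_i)² = 10·11² + 142·7² = 8168.
c = 2t² / 8168 = 2·333² / 8168 = 27.1521.

27.152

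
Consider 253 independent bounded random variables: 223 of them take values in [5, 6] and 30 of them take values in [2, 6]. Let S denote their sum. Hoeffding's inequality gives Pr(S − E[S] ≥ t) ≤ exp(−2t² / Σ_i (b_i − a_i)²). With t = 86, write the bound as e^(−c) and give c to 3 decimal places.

21.041

Σ(b_i − a_i)² = 223·1² + 30·4² = 703.
c = 2t² / 703 = 2·86² / 703 = 21.0413.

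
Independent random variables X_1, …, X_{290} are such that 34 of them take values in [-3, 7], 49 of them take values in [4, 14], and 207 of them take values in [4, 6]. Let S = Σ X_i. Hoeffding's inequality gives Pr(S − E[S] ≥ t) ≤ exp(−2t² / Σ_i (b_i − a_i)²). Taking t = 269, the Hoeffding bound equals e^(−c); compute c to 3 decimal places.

Σ(b_i − a_i)² = 34·10² + 49·10² + 207·2² = 9128.
c = 2t² / 9128 = 2·269² / 9128 = 15.8547.

15.855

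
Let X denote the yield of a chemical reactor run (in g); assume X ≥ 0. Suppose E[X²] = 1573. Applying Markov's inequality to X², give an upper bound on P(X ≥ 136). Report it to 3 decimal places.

0.085

Since X ≥ 0, the event {X ≥ 136} is the same as {X² ≥ 18496}.
Markov's inequality applied to X² gives P(X² ≥ 18496) ≤ E[X²]/18496 = 1573/18496 = 0.0850.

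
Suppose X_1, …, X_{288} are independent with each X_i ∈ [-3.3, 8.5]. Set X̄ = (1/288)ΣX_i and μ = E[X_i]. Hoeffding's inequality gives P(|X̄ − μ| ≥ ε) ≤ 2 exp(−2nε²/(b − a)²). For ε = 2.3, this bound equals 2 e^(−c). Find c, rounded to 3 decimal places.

21.883

c = 2nε²/(b − a)² = 2·288·2.3² / 11.8² = 21.8834.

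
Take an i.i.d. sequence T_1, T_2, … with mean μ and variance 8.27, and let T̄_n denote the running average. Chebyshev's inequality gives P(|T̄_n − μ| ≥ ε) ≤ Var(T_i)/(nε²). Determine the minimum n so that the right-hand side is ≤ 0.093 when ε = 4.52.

Require 8.27/(n·4.52²) ≤ 0.093, i.e. n ≥ 8.27/(0.093·4.52²) = 4.353.
The smallest integer n is 5.

5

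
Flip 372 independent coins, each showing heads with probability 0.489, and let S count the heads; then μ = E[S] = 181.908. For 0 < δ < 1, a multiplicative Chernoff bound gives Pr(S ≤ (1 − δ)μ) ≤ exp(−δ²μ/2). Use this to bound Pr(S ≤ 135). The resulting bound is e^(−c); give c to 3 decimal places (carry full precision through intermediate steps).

Write 135 = (1 − δ)μ, so δ = 1 − 135/181.908 = 0.2578666…
Then the exponent is δ²μ/2 = (μ − 135)²/(2μ) = 6.048004.

6.048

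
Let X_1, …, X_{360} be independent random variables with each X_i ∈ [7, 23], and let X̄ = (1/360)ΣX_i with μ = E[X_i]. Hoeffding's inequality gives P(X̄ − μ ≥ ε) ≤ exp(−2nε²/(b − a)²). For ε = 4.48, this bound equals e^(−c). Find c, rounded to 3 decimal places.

56.448

c = 2nε²/(b − a)² = 2·360·4.48² / 16² = 56.4480.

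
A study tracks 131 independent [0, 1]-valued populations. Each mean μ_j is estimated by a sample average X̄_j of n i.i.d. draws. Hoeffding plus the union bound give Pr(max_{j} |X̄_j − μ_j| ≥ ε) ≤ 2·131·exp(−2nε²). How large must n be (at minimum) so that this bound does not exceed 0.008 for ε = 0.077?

Need 2·131·exp(−2nε²) ≤ 0.008, i.e. exp(−2nε²) ≤ 0.008/262.
So 2nε² ≥ ln(262/0.008) = 10.396658.
Hence n ≥ 10.396658/(2·0.077²) = 876.763.
The smallest integer n is 877.

877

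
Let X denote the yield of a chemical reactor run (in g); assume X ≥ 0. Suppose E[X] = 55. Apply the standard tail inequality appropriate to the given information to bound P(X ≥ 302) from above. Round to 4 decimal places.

Only the mean of a non-negative variable is known, so Markov's inequality is the applicable tail bound.
Markov's inequality: for a non-negative random variable, P(X ≥ a) ≤ E[X]/a.
Here E[X] = 55 and a = 302, so the bound is 55/302 = 0.1821.

0.1821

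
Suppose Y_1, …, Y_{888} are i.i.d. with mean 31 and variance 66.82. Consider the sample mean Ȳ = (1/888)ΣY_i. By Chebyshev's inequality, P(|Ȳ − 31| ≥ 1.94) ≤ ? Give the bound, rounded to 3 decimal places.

0.020

Var(Ȳ) = Var(Y_i)/n = 66.82/888 = 0.075248.
Chebyshev: P(|Ȳ − 31| ≥ 1.94) ≤ Var(Ȳ)/(1.94)² = 66.82/(888·1.94²) = 0.0200.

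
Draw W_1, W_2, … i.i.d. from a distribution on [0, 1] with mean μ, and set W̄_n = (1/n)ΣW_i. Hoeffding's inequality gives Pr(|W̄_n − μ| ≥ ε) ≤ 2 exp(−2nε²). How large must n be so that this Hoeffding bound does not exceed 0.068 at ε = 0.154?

72

Require 2·exp(−2nε²) ≤ 0.068, i.e. 2nε² ≥ ln(2/0.068) = 3.381395.
So n ≥ 3.381395 / (2·0.154²) = 71.289.
The smallest integer n is 72.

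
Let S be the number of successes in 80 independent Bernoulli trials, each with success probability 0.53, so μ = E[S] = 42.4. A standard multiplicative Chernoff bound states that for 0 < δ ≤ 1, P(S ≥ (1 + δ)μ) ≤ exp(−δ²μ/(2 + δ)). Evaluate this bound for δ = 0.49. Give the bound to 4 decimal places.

Exponent = δ²μ/(2 + δ) = 0.49²·42.4/2.49 = 4.0884.
Bound = exp(−4.0884) = 0.01677.

0.0168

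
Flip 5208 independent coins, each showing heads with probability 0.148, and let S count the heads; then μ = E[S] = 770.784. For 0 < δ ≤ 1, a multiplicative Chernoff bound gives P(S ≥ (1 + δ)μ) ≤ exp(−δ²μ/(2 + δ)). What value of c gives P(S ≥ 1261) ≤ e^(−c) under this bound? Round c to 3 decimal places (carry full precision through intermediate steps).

118.276

Write 1261 = (1 + δ)μ, so δ = 1261/770.784 − 1 = 0.6359966…
Then the exponent is δ²μ/(2 + δ) = (1261 − μ)² / (μ·(2 + δ)) = 118.276218.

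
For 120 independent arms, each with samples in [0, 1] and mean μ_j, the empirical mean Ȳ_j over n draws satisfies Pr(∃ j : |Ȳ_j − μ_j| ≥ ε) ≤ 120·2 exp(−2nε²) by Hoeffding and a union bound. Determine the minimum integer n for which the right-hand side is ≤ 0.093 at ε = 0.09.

485

Need 2·120·exp(−2nε²) ≤ 0.093, i.e. exp(−2nε²) ≤ 0.093/240.
So 2nε² ≥ ln(240/0.093) = 7.855795.
Hence n ≥ 7.855795/(2·0.09²) = 484.926.
The smallest integer n is 485.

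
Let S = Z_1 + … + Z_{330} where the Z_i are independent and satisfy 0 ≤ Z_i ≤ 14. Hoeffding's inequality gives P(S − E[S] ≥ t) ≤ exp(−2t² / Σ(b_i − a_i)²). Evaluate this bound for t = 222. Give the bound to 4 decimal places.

Σ(b_i − a_i)² = 330·(14)² = 64680.
Exponent = 2·222²/64680 = 1.5239.
Bound = exp(−1.5239) = 0.21785.

0.2179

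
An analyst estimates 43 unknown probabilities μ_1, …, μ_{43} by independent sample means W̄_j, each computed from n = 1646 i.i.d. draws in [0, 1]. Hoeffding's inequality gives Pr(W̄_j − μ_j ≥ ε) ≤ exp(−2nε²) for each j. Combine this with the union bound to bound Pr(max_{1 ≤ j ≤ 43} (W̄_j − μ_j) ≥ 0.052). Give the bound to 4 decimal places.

0.0059

Per-experiment Hoeffding bound: exp(−2·1646·0.052²) = exp(−8.90157) = 0.00013618.
Union bound over 43 events: 43·0.00013618 = 0.00586.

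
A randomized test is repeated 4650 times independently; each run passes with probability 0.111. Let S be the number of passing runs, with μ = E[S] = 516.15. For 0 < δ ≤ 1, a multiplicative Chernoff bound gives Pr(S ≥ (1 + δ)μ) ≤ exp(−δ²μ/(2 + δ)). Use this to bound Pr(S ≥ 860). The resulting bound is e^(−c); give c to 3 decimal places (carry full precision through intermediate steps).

Write 860 = (1 + δ)μ, so δ = 860/516.15 − 1 = 0.6661823…
Then the exponent is δ²μ/(2 + δ) = (860 − μ)² / (μ·(2 + δ)) = 85.915651.

85.916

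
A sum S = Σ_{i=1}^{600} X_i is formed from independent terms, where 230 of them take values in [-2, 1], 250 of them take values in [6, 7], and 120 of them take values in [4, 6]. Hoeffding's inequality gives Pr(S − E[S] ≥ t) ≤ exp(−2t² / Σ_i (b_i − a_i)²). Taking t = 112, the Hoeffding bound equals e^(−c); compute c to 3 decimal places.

8.960

Σ(b_i − a_i)² = 230·3² + 250·1² + 120·2² = 2800.
c = 2t² / 2800 = 2·112² / 2800 = 8.9600.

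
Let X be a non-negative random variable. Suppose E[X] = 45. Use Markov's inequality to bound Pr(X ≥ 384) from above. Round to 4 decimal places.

0.1172

Markov's inequality: for a non-negative random variable, Pr(X ≥ a) ≤ E[X]/a.
Here E[X] = 45 and a = 384, so the bound is 45/384 = 0.1172.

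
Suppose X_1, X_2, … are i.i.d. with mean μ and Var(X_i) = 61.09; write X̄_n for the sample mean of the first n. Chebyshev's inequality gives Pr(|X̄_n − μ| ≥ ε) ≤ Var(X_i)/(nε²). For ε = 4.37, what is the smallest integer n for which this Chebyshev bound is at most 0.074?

Require 61.09/(n·4.37²) ≤ 0.074, i.e. n ≥ 61.09/(0.074·4.37²) = 43.229.
The smallest integer n is 44.

44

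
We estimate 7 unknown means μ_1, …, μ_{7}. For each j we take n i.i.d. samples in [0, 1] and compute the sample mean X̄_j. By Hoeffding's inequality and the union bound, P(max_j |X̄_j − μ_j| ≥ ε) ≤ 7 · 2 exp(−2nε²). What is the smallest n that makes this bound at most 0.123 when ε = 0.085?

Need 2·7·exp(−2nε²) ≤ 0.123, i.e. exp(−2nε²) ≤ 0.123/14.
So 2nε² ≥ ln(14/0.123) = 4.734628.
Hence n ≥ 4.734628/(2·0.085²) = 327.656.
The smallest integer n is 328.

328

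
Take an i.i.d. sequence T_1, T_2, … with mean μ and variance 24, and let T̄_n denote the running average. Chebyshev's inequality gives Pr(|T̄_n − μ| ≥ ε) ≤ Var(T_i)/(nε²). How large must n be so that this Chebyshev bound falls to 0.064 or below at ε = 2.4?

Require 24/(n·2.4²) ≤ 0.064, i.e. n ≥ 24/(0.064·2.4²) = 65.104.
The smallest integer n is 66.

66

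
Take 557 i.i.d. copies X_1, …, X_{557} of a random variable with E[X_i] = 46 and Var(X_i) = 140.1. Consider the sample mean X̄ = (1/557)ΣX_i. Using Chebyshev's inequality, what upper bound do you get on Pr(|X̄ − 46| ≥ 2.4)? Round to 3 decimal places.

0.044

Var(X̄) = Var(X_i)/n = 140.1/557 = 0.25153.
Chebyshev: Pr(|X̄ − 46| ≥ 2.4) ≤ Var(X̄)/(2.4)² = 140.1/(557·2.4²) = 0.0437.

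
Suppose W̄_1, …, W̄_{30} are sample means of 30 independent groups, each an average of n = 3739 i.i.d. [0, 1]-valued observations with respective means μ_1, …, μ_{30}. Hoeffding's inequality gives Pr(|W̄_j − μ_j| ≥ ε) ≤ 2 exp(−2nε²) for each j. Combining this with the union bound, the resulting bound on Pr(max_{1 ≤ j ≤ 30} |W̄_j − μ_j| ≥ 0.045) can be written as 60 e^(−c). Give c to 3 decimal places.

15.143

Union bound over the 30 events: Pr(max_{1 ≤ j ≤ 30} |W̄_j − μ_j| ≥ 0.045) ≤ 30·2·exp(−2nε²) = 60 exp(−2·3739·0.045²).
So c = 2·3739·0.045² = 15.1430.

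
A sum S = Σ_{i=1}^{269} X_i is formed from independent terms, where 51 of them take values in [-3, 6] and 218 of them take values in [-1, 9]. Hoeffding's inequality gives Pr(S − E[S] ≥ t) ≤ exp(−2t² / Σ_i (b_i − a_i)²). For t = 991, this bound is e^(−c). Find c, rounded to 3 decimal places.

Σ(b_i − a_i)² = 51·9² + 218·10² = 25931.
c = 2t² / 25931 = 2·991² / 25931 = 75.7457.

75.746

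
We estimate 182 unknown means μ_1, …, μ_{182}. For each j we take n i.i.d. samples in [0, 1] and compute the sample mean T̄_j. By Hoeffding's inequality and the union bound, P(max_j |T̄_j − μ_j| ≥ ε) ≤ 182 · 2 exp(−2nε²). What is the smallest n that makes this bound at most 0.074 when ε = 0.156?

175

Need 2·182·exp(−2nε²) ≤ 0.074, i.e. exp(−2nε²) ≤ 0.074/364.
So 2nε² ≥ ln(364/0.074) = 8.500844.
Hence n ≥ 8.500844/(2·0.156²) = 174.656.
The smallest integer n is 175.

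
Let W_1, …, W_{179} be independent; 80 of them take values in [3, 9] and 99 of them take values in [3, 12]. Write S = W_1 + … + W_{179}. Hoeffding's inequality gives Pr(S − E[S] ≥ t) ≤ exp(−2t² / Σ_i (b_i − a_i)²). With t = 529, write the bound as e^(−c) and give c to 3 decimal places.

Σ(b_i − a_i)² = 80·6² + 99·9² = 10899.
c = 2t² / 10899 = 2·529² / 10899 = 51.3517.

51.352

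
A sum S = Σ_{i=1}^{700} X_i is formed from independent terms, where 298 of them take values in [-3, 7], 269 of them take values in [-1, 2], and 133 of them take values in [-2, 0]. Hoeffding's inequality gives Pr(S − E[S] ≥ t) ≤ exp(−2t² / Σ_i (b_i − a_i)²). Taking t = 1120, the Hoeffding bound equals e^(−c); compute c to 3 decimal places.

76.598

Σ(b_i − a_i)² = 298·10² + 269·3² + 133·2² = 32753.
c = 2t² / 32753 = 2·1120² / 32753 = 76.5976.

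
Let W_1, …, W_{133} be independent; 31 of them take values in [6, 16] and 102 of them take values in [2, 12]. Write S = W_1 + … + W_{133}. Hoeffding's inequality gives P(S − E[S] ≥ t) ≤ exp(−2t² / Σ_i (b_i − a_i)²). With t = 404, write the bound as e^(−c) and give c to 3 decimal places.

24.544

Σ(b_i − a_i)² = 31·10² + 102·10² = 13300.
c = 2t² / 13300 = 2·404² / 13300 = 24.5438.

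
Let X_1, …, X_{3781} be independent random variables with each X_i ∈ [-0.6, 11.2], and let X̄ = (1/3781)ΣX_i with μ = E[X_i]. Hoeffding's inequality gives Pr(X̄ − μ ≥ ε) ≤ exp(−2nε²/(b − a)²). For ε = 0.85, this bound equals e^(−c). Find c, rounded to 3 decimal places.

c = 2nε²/(b − a)² = 2·3781·0.85² / 11.8² = 39.2383.

39.238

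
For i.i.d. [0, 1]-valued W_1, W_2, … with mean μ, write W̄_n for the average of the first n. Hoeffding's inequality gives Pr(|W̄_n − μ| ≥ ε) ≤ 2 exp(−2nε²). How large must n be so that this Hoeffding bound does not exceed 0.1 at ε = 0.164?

56

Require 2·exp(−2nε²) ≤ 0.1, i.e. 2nε² ≥ ln(2/0.1) = 2.995732.
So n ≥ 2.995732 / (2·0.164²) = 55.691.
The smallest integer n is 56.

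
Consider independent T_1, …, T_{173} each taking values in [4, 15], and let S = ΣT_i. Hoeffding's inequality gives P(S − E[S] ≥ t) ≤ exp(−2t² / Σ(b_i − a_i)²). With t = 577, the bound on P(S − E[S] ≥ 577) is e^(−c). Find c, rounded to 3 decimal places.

31.809

Σ(b_i − a_i)² = 173·(11)² = 20933.
c = 2t²/20933 = 2·577²/20933 = 31.8090.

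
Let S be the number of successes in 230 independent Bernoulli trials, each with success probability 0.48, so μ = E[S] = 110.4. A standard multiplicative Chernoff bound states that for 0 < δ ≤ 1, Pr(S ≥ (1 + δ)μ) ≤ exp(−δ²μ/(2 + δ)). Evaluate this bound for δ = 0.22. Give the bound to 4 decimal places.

Exponent = δ²μ/(2 + δ) = 0.22²·110.4/2.22 = 2.4069.
Bound = exp(−2.4069) = 0.09009.

0.0901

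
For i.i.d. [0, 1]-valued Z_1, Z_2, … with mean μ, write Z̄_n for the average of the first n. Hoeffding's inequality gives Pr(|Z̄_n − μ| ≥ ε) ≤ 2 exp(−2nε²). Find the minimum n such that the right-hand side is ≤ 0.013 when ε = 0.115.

Require 2·exp(−2nε²) ≤ 0.013, i.e. 2nε² ≥ ln(2/0.013) = 5.035953.
So n ≥ 5.035953 / (2·0.115²) = 190.395.
The smallest integer n is 191.

191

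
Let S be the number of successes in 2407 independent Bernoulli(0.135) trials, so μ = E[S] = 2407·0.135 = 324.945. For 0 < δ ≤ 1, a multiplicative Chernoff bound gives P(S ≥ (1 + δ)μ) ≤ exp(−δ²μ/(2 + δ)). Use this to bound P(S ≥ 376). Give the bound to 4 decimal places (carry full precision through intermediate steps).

0.0243

Write 376 = (1 + δ)μ, so δ = 376/324.945 − 1 = 0.1571189…
Then the exponent is δ²μ/(2 + δ) = (376 − μ)² / (μ·(2 + δ)) = 3.718713.
Bound = exp(−3.718713) = 0.02427.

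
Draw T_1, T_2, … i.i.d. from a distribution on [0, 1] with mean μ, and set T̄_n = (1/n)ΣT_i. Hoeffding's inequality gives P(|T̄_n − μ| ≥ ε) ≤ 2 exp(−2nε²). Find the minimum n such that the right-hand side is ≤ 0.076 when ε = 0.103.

Require 2·exp(−2nε²) ≤ 0.076, i.e. 2nε² ≥ ln(2/0.076) = 3.270169.
So n ≥ 3.270169 / (2·0.103²) = 154.122.
The smallest integer n is 155.

155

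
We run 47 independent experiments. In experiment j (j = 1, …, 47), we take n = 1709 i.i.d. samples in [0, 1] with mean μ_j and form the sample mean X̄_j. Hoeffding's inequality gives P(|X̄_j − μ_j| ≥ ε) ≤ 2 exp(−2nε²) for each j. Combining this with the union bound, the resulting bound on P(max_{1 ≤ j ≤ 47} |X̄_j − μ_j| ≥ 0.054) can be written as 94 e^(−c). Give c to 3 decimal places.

9.967

Union bound over the 47 events: P(max_{1 ≤ j ≤ 47} |X̄_j − μ_j| ≥ 0.054) ≤ 47·2·exp(−2nε²) = 94 exp(−2·1709·0.054²).
So c = 2·1709·0.054² = 9.9669.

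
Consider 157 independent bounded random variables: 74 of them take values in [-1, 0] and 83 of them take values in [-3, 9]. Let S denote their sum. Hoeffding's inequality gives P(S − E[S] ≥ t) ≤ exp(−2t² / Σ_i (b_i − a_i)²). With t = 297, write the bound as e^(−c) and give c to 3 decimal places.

Σ(b_i − a_i)² = 74·1² + 83·12² = 12026.
c = 2t² / 12026 = 2·297² / 12026 = 14.6697.

14.670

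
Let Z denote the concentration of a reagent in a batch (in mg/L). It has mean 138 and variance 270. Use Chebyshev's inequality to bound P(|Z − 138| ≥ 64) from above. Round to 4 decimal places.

0.0659

Chebyshev: P(|Z − μ| ≥ t) ≤ Var(Z)/t².
Bound = 270 / 4096 = 0.0659.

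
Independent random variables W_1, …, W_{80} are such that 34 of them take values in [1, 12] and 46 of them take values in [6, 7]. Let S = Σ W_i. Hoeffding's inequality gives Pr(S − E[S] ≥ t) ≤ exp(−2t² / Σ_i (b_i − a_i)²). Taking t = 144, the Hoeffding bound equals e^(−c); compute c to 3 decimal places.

Σ(b_i − a_i)² = 34·11² + 46·1² = 4160.
c = 2t² / 4160 = 2·144² / 4160 = 9.9692.

9.969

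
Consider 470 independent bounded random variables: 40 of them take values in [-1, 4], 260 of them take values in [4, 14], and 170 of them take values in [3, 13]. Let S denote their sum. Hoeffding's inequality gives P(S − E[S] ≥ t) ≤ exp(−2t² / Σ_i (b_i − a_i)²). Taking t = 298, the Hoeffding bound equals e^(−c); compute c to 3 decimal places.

Σ(b_i − a_i)² = 40·5² + 260·10² + 170·10² = 44000.
c = 2t² / 44000 = 2·298² / 44000 = 4.0365.

4.037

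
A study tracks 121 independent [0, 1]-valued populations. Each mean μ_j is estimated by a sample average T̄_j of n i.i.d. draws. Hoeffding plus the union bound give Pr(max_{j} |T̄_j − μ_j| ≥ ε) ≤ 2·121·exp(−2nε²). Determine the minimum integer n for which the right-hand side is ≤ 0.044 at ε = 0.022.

8898

Need 2·121·exp(−2nε²) ≤ 0.044, i.e. exp(−2nε²) ≤ 0.044/242.
So 2nε² ≥ ln(242/0.044) = 8.612503.
Hence n ≥ 8.612503/(2·0.022²) = 8897.214.
The smallest integer n is 8898.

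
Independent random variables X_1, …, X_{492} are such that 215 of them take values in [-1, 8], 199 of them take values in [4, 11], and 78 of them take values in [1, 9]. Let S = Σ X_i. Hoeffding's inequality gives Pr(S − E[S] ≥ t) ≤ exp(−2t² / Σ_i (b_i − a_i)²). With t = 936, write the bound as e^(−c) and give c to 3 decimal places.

54.487

Σ(b_i − a_i)² = 215·9² + 199·7² + 78·8² = 32158.
c = 2t² / 32158 = 2·936² / 32158 = 54.4870.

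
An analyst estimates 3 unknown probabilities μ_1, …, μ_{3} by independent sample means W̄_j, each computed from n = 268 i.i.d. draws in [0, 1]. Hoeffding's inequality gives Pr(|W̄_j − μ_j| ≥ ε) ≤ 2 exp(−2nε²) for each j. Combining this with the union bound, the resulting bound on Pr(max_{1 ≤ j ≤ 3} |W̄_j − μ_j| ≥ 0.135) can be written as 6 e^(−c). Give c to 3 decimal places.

Union bound over the 3 events: Pr(max_{1 ≤ j ≤ 3} |W̄_j − μ_j| ≥ 0.135) ≤ 3·2·exp(−2nε²) = 6 exp(−2·268·0.135²).
So c = 2·268·0.135² = 9.7686.

9.769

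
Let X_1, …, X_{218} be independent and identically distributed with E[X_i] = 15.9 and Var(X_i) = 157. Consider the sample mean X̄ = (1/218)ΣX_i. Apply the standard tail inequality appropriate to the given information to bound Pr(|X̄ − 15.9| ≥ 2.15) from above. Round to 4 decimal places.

With mean and variance of each term known, Chebyshev's inequality bounds the deviation of the sum (or sample mean).
Var(X̄) = Var(X_i)/n = 157/218 = 0.72018.
Chebyshev: Pr(|X̄ − 15.9| ≥ 2.15) ≤ Var(X̄)/(2.15)² = 157/(218·2.15²) = 0.1558.

0.1558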